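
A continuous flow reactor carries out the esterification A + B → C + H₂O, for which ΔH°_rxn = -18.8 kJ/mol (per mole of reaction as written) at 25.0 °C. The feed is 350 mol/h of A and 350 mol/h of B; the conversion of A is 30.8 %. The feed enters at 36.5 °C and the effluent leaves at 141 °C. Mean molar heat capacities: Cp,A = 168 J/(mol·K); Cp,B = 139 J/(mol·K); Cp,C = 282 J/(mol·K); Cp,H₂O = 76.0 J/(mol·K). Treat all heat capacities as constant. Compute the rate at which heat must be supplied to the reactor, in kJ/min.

Extent of reaction ξ = 0.308 × 350 = 107.8 mol/h
Reaction term: ξ·ΔH°_rxn = 107.8 × -18.8 = -2026.6 kJ/h
Sensible, feed 36.5→25 °C: -1235.7 kJ/h
Outlet flows (mol/h): A 242.2, B 242.2, C 107.8, H₂O 107.8
Sensible, products 25→141 °C: 13102 kJ/h
Q = ΔH = 9839.6 kJ/h = 2.7332 kW
Heat supplied = 163.99 kJ/min

Q_in = 164 kJ/min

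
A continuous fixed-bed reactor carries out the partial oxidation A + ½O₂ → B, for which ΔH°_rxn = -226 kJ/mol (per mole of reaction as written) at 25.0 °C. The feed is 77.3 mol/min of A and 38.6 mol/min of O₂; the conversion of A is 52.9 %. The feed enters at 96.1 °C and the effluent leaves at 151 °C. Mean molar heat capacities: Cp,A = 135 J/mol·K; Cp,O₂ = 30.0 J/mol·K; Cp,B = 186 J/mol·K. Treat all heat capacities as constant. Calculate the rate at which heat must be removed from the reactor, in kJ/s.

Q_out = 140 kJ/s

Extent of reaction ξ = 0.529 × 77.3 = 40.892 mol/min
Reaction term: ξ·ΔH°_rxn = 40.892 × -226 = -9241.5 kJ/min
Sensible, feed 96.1→25 °C: -824.3 kJ/min
Outlet flows (mol/min): A 36.408, O₂ 18.154, B 40.892
Sensible, products 25→151 °C: 1646.3 kJ/min
Q = ΔH = -8419.6 kJ/min = -140.33 kW
Heat removed = 140.33 kJ/s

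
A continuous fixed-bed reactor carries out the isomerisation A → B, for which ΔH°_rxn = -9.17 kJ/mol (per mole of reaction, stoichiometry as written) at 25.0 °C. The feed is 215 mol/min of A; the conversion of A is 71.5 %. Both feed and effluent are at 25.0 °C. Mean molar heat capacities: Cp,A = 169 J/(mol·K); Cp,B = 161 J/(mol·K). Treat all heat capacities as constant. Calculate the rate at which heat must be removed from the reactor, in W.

Q_out = 23500 W

Extent of reaction ξ = 0.715 × 215 = 153.72 mol/min
Reaction term: ξ·ΔH°_rxn = 153.72 × -9.17 = -1409.7 kJ/min
Q = ΔH = -1409.7 kJ/min = -23.494 kW
Heat removed = 23494 W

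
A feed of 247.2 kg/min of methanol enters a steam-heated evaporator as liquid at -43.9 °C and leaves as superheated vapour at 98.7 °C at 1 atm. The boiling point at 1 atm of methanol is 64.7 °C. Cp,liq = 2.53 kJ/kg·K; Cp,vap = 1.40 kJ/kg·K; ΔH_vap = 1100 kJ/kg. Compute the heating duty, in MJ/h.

Q = 21100 MJ/h

liquid -43.9→64.7 °C: 274.76 kJ/kg
vaporisation at 64.7 °C: 1100 kJ/kg
vapour 64.7→98.7 °C: 47.6 kJ/kg
Δh = 274.76 + 1100 + 47.6 = 1422.4 kJ/kg
Q = ṁ·Δh = 247.2 kg/min × 1422.4 kJ/kg = 351610 kJ/min
|Q| = 5860.1 kW = 21096 MJ/h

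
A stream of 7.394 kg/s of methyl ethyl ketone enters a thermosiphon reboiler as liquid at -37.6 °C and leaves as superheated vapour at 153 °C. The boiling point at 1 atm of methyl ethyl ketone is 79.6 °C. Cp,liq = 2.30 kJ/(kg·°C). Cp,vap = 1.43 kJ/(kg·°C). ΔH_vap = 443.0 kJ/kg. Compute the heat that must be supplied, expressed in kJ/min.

Q = 363000 kJ/min

liquid -37.6→79.6 °C: 269.56 kJ/kg
vaporisation at 79.6 °C: 443 kJ/kg
vapour 79.6→153 °C: 104.96 kJ/kg
Δh = 269.56 + 443 + 104.96 = 817.52 kJ/kg
Q = ṁ·Δh = 7.394 kg/s × 817.52 kJ/kg = 6044.8 kJ/s
|Q| = 6044.8 kW = 362690 kJ/min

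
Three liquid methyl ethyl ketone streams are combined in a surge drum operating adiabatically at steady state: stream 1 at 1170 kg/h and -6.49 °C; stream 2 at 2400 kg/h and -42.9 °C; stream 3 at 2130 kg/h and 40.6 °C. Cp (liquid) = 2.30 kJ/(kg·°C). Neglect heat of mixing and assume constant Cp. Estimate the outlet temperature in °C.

Adiabatic, steady state ⇒ Σ ṁᵢCp,ᵢ(T_out − Tᵢ) = 0
T_out = Σ ṁᵢCp,ᵢTᵢ / Σ ṁᵢCp,ᵢ
      = -55373 / 13110 = -4.2237 °C

T_out = -4.22 °C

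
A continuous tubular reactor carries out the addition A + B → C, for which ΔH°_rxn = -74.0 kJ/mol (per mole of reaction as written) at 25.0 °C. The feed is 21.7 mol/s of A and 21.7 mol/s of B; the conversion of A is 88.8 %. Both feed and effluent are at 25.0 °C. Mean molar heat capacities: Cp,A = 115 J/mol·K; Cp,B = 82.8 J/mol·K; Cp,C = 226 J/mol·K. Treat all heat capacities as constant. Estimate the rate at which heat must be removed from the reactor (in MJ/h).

Extent of reaction ξ = 0.888 × 21.7 = 19.27 mol/s
Reaction term: ξ·ΔH°_rxn = 19.27 × -74.0 = -1426 kJ/s
Q = ΔH = -1426 kJ/s = -1426 kW
Heat removed = 5133.4 MJ/h

Q_out = 5130 MJ/h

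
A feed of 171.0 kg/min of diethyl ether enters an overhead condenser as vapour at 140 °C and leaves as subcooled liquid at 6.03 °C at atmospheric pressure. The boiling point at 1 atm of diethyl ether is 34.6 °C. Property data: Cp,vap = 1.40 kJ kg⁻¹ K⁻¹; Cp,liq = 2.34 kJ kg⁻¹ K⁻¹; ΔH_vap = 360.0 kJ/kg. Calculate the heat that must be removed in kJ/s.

vapour 140→34.6 °C: -147.56 kJ/kg
condensation at 34.6 °C: -360 kJ/kg
liquid 34.6→6.03 °C: -66.854 kJ/kg
Δh = -147.56 + -360 + -66.854 = -574.41 kJ/kg
Q = ṁ·Δh = 171.0 kg/min × -574.41 kJ/kg = -98225 kJ/min
|Q| = 1637.1 kW

Q_c = 1640 kJ/s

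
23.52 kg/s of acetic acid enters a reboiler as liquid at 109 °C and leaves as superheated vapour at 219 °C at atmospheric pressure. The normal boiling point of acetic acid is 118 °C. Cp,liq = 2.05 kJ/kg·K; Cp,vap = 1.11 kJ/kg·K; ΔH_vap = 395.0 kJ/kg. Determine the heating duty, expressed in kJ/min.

Q = 742000 kJ/min

liquid 109→118 °C: 18.45 kJ/kg
vaporisation at 118 °C: 395 kJ/kg
vapour 118→219 °C: 112.11 kJ/kg
Δh = 18.45 + 395 + 112.11 = 525.56 kJ/kg
Q = ṁ·Δh = 23.52 kg/s × 525.56 kJ/kg = 12361 kJ/s
|Q| = 12361 kW = 741670 kJ/min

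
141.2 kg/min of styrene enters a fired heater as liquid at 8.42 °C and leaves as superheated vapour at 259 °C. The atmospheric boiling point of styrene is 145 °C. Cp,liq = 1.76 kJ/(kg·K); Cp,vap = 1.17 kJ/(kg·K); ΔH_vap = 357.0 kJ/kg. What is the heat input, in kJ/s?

liquid 8.42→145 °C: 240.38 kJ/kg
vaporisation at 145 °C: 357 kJ/kg
vapour 145→259 °C: 133.38 kJ/kg
Δh = 240.38 + 357 + 133.38 = 730.76 kJ/kg
Q = ṁ·Δh = 141.2 kg/min × 730.76 kJ/kg = 103180 kJ/min
|Q| = 1719.7 kW

Q = 1720 kJ/s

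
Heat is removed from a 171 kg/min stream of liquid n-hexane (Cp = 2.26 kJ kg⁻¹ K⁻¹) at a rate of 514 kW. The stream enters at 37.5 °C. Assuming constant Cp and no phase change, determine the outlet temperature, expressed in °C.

T_out = -42.3 °C

Q = 514 kW = 30840 kJ/min
ΔT = Q/(ṁ·Cp) = 30840/(171×2.26) = 79.801 K
T_out = 37.5 − 79.801 = -42.301 °C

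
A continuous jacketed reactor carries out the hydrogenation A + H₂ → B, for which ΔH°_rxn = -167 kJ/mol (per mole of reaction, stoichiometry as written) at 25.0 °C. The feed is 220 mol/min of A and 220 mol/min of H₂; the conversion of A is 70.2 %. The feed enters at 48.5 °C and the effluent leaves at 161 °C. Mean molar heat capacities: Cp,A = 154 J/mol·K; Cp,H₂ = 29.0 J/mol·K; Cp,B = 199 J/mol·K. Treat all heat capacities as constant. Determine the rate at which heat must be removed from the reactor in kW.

Extent of reaction ξ = 0.702 × 220 = 154.44 mol/min
Reaction term: ξ·ΔH°_rxn = 154.44 × -167 = -25791 kJ/min
Sensible, feed 48.5→25 °C: -946.11 kJ/min
Outlet flows (mol/min): A 65.56, H₂ 65.56, B 154.44
Sensible, products 25→161 °C: 5811.4 kJ/min
Q = ΔH = -20926 kJ/min = -348.77 kW
Heat removed = 348.77 kW

Q_out = 349 kW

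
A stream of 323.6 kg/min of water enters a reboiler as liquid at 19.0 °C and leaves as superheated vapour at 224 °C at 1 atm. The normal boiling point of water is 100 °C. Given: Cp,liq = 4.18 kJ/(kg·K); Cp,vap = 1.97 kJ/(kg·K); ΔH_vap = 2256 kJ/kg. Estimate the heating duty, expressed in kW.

liquid 19.0→100 °C: 338.58 kJ/kg
vaporisation at 100 °C: 2256 kJ/kg
vapour 100→224 °C: 244.28 kJ/kg
Δh = 338.58 + 2256 + 244.28 = 2838.9 kJ/kg
Q = ṁ·Δh = 323.6 kg/min × 2838.9 kJ/kg = 918660 kJ/min
|Q| = 15311 kW

Q = 15300 kW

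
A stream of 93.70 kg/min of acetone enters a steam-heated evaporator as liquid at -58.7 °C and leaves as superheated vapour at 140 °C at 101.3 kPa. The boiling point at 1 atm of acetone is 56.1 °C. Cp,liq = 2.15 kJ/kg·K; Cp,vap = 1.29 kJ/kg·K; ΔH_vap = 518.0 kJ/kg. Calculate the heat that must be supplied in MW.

Q = 1.36 MW

liquid -58.7→56.1 °C: 246.82 kJ/kg
vaporisation at 56.1 °C: 518 kJ/kg
vapour 56.1→140 °C: 108.23 kJ/kg
Δh = 246.82 + 518 + 108.23 = 873.05 kJ/kg
Q = ṁ·Δh = 93.70 kg/min × 873.05 kJ/kg = 81805 kJ/min
|Q| = 1363.4 kW = 1.3634 MW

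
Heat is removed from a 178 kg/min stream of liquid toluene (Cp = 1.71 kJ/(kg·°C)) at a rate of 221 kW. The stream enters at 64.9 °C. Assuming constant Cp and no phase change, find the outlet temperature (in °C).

Q = 221 kW = 13260 kJ/min
ΔT = Q/(ṁ·Cp) = 13260/(178×1.71) = 43.564 K
T_out = 64.9 − 43.564 = 21.336 °C

T_out = 21.3 °C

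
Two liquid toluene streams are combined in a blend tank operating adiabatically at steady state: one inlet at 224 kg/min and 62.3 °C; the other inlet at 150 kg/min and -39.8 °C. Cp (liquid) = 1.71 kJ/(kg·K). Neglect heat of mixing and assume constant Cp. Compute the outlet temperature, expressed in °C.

T_out = 21.4 °C

Adiabatic, steady state ⇒ Σ ṁᵢCp,ᵢ(T_out − Tᵢ) = 0
T_out = Σ ṁᵢCp,ᵢTᵢ / Σ ṁᵢCp,ᵢ
      = 13655 / 639.54 = 21.351 °C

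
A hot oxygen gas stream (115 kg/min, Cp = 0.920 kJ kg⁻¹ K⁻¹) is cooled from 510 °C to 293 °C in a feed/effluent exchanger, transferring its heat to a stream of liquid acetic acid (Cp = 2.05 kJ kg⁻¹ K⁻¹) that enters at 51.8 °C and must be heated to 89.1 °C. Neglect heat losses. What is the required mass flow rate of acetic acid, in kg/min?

ṁ_c = 300 kg/min

Heat released by hot stream: Q = 115 × 0.920 × (510 − 293) = 22959 kJ/min
Energy balance on cold side (adiabatic exchanger): Q = ṁ_c·Cp_c·(T_c,out − T_c,in)
ṁ_c = 22959 / [2.05 × (89.1 − 51.8)] = 300.25 kg/min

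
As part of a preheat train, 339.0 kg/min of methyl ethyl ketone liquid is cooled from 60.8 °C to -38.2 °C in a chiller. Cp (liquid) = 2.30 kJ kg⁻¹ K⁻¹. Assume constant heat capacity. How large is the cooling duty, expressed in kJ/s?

Q = ṁ·Cp·ΔT = 339.0 × 2.30 × (-38.2 − 60.8) = -77190 kJ/min
Converting: 77190 / 60 s = 1286.5 kW

Q_c = 1290 kJ/s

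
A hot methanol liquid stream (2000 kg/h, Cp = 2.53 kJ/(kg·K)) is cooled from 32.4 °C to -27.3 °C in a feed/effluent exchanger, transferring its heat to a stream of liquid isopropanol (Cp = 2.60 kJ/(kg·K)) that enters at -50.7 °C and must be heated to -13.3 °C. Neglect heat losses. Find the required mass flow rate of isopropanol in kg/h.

ṁ_c = 3110 kg/h

Heat released by hot stream: Q = 2000 × 2.53 × (32.4 − -27.3) = 302080 kJ/h
Energy balance on cold side (adiabatic exchanger): Q = ṁ_c·Cp_c·(T_c,out − T_c,in)
ṁ_c = 302080 / [2.60 × (-13.3 − -50.7)] = 3106.6 kg/h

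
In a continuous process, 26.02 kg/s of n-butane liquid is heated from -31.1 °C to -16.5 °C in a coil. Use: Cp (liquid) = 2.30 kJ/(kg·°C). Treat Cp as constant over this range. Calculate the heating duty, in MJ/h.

Q = 3150 MJ/h

Q = ṁ·Cp·ΔT = 26.02 × 2.30 × (-16.5 − -31.1) = 873.75 kJ/s
Heating duty = 3145.5 MJ/h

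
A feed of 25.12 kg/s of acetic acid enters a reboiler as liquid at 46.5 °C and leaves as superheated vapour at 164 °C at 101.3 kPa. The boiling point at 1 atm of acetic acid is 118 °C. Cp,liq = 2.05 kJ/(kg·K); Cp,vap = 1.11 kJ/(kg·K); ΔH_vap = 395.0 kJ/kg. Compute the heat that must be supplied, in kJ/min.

liquid 46.5→118 °C: 146.57 kJ/kg
vaporisation at 118 °C: 395 kJ/kg
vapour 118→164 °C: 51.06 kJ/kg
Δh = 146.57 + 395 + 51.06 = 592.63 kJ/kg
Q = ṁ·Δh = 25.12 kg/s × 592.63 kJ/kg = 14887 kJ/s
|Q| = 14887 kW = 893220 kJ/min

Q = 893000 kJ/min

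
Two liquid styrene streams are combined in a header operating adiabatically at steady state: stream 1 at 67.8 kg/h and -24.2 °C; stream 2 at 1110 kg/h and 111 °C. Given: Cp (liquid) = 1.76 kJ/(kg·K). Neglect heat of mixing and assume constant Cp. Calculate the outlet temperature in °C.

T_out = 103 °C

Energy balance with Q = 0: Σ ṁᵢCp,ᵢ(T_out − Tᵢ) = 0
T_out = Σ ṁᵢCp,ᵢTᵢ / Σ ṁᵢCp,ᵢ
      = 213960 / 2072.9 = 103.22 °C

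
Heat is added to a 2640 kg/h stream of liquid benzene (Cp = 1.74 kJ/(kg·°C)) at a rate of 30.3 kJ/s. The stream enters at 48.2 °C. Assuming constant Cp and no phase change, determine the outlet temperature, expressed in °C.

Q = 30.3 kJ/s = 109080 kJ/h
ΔT = Q/(ṁ·Cp) = 109080/(2640×1.74) = 23.746 K
T_out = 48.2 + 23.746 = 71.946 °C

T_out = 71.9 °C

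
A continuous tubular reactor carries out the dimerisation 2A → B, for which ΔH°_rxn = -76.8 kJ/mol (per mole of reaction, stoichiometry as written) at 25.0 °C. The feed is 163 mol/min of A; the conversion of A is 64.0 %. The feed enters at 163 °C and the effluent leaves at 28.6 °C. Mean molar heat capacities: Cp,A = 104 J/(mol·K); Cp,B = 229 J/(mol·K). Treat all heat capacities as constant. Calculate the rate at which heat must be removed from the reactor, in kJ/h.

Extent of reaction ξ = 0.640 × 163 / 2 = 52.16 mol/min
Reaction term: ξ·ΔH°_rxn = 52.16 × -76.8 = -4005.9 kJ/min
Sensible, feed 163→25 °C: -2339.4 kJ/min
Outlet flows (mol/min): A 58.68, B 52.16
Sensible, products 25→28.6 °C: 64.97 kJ/min
Q = ΔH = -6280.3 kJ/min = -104.67 kW
Heat removed = 376820 kJ/h

Q_out = 377000 kJ/h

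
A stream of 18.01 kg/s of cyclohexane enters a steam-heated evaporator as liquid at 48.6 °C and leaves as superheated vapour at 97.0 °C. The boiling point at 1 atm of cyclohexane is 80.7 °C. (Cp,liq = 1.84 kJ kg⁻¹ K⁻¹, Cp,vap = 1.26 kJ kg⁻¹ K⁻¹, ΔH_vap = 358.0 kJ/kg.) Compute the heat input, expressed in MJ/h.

Q = 28400 MJ/h

liquid 48.6→80.7 °C: 59.064 kJ/kg
vaporisation at 80.7 °C: 358 kJ/kg
vapour 80.7→97.0 °C: 20.538 kJ/kg
Δh = 59.064 + 358 + 20.538 = 437.6 kJ/kg
Q = ṁ·Δh = 18.01 kg/s × 437.6 kJ/kg = 7881.2 kJ/s
|Q| = 7881.2 kW = 28372 MJ/h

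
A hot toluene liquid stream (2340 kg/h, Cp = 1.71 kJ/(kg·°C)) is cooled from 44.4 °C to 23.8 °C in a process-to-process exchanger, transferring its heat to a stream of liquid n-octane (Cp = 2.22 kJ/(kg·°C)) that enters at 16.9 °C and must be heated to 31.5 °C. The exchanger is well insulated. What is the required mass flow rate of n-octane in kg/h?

Heat released by hot stream: Q = 2340 × 1.71 × (44.4 − 23.8) = 82429 kJ/h
Energy balance on cold side (adiabatic exchanger): Q = ṁ_c·Cp_c·(T_c,out − T_c,in)
ṁ_c = 82429 / [2.22 × (31.5 − 16.9)] = 2543.2 kg/h

ṁ_c = 2540 kg/h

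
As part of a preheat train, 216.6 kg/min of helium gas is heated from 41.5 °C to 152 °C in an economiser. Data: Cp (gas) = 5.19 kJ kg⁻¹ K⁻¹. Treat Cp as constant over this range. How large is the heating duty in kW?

Q = 2070 kW

Q = ṁ·Cp·ΔT = 216.6 × 5.19 × (152 − 41.5) = 124220 kJ/min
Converting: 124220 / 60 s = 2070.3 kW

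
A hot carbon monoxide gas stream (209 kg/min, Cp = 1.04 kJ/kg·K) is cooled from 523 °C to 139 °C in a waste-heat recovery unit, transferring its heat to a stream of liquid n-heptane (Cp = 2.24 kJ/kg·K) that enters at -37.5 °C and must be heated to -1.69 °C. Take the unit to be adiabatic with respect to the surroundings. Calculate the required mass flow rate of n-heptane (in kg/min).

Heat released by hot stream: Q = 209 × 1.04 × (523 − 139) = 83466 kJ/min
Energy balance on cold side (adiabatic exchanger): Q = ṁ_c·Cp_c·(T_c,out − T_c,in)
ṁ_c = 83466 / [2.24 × (-1.69 − -37.5)] = 1040.5 kg/min

ṁ_c = 1040 kg/min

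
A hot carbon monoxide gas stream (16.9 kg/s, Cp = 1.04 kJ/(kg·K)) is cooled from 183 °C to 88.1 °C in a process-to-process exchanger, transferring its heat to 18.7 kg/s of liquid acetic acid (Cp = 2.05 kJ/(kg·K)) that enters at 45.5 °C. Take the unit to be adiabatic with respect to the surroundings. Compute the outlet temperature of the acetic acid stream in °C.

Heat released by hot stream: Q = 16.9 × 1.04 × (183 − 88.1) = 1668 kJ/s
Energy balance on cold side (adiabatic exchanger): Q = ṁ_c·Cp_c·(T_c,out − T_c,in)
T_c,out = 45.5 + 1668/(18.7 × 2.05) = 89.01 °C

T_c,out = 89.0 °C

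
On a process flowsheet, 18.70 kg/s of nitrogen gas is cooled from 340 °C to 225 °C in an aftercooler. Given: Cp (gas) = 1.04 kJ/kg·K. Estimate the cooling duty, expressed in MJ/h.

Q_c = 8050 MJ/h

Q = ṁ·Cp·ΔT = 18.70 × 1.04 × (225 − 340) = -2236.5 kJ/s
Cooling duty = 8051.5 MJ/h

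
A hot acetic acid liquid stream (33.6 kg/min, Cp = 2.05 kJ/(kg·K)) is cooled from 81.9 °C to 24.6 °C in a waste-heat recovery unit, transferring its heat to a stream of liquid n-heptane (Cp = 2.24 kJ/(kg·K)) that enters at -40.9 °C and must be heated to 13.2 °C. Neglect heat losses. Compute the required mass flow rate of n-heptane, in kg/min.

ṁ_c = 32.6 kg/min

Heat released by hot stream: Q = 33.6 × 2.05 × (81.9 − 24.6) = 3946.8 kJ/min
Energy balance on cold side (adiabatic exchanger): Q = ṁ_c·Cp_c·(T_c,out − T_c,in)
ṁ_c = 3946.8 / [2.24 × (13.2 − -40.9)] = 32.569 kg/min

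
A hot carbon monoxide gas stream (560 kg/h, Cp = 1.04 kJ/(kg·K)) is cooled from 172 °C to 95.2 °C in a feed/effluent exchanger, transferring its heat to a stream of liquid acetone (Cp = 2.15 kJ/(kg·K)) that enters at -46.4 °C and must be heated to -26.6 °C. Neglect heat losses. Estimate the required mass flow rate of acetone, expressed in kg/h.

ṁ_c = 1050 kg/h

Heat released by hot stream: Q = 560 × 1.04 × (172 − 95.2) = 44728 kJ/h
Energy balance on cold side (adiabatic exchanger): Q = ṁ_c·Cp_c·(T_c,out − T_c,in)
ṁ_c = 44728 / [2.15 × (-26.6 − -46.4)] = 1050.7 kg/h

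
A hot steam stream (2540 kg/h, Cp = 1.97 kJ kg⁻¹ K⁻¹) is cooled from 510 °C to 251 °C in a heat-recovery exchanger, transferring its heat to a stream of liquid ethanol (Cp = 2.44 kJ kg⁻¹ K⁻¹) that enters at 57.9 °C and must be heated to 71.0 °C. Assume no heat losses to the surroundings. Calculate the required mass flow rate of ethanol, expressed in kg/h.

ṁ_c = 40500 kg/h

Heat released by hot stream: Q = 2540 × 1.97 × (510 − 251) = 1.296e+06 kJ/h
Energy balance on cold side (adiabatic exchanger): Q = ṁ_c·Cp_c·(T_c,out − T_c,in)
ṁ_c = 1.296e+06 / [2.44 × (71.0 − 57.9)] = 40545 kg/h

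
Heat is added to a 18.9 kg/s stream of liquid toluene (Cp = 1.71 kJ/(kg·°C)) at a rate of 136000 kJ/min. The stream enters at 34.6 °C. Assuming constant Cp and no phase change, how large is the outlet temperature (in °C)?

Q = 136000 kJ/min = 2266.7 kJ/s
ΔT = Q/(ṁ·Cp) = 2266.7/(18.9×1.71) = 70.134 K
T_out = 34.6 + 70.134 = 104.73 °C

T_out = 105 °C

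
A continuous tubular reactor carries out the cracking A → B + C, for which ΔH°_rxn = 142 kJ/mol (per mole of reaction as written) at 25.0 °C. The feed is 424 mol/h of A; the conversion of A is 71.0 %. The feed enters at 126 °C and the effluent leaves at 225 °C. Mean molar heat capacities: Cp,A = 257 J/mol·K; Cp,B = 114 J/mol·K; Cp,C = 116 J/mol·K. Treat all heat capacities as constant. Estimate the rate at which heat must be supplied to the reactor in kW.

Q_in = 14.4 kW

Extent of reaction ξ = 0.710 × 424 = 301.04 mol/h
Reaction term: ξ·ΔH°_rxn = 301.04 × 142 = 42748 kJ/h
Sensible, feed 126→25 °C: -11006 kJ/h
Outlet flows (mol/h): A 122.96, B 301.04, C 301.04
Sensible, products 25→225 °C: 20168 kJ/h
Q = ΔH = 51910 kJ/h = 14.419 kW
Heat supplied = 14.419 kW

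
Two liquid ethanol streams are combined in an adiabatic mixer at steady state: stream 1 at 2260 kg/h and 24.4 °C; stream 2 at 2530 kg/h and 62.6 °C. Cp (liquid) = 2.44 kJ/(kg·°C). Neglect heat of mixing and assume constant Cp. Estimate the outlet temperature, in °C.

No heat crosses the boundary, so H_out = H_in.
Σ ṁᵢCp,ᵢTᵢ = 2260×2.44×24.4 + 2530×2.44×62.6 = 520990
Σ ṁᵢCp,ᵢ = 2260×2.44 + 2530×2.44 = 11688
T_out = 520990 / 11688 = 44.577 °C

T_out = 44.6 °C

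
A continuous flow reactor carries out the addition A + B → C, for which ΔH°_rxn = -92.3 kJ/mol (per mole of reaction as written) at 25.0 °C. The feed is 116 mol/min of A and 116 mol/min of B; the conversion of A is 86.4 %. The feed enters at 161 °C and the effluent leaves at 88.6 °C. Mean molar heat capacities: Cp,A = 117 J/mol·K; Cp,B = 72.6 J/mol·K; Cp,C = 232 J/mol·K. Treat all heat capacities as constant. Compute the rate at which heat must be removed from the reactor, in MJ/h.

Extent of reaction ξ = 0.864 × 116 = 100.22 mol/min
Reaction term: ξ·ΔH°_rxn = 100.22 × -92.3 = -9250.7 kJ/min
Sensible, feed 161→25 °C: -2991.1 kJ/min
Outlet flows (mol/min): A 15.776, B 15.776, C 100.22
Sensible, products 25→88.6 °C: 1669.1 kJ/min
Q = ΔH = -10573 kJ/min = -176.21 kW
Heat removed = 634.36 MJ/h

Q_out = 634 MJ/h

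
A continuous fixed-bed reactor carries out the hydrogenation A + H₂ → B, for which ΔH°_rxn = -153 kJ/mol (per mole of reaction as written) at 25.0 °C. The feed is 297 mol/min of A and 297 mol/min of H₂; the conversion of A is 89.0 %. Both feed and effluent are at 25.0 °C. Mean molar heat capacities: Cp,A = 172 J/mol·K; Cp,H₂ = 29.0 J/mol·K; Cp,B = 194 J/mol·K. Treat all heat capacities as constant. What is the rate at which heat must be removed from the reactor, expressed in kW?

Extent of reaction ξ = 0.890 × 297 = 264.33 mol/min
Reaction term: ξ·ΔH°_rxn = 264.33 × -153 = -40442 kJ/min
Q = ΔH = -40442 kJ/min = -674.04 kW
Heat removed = 674.04 kW

Q_out = 674 kW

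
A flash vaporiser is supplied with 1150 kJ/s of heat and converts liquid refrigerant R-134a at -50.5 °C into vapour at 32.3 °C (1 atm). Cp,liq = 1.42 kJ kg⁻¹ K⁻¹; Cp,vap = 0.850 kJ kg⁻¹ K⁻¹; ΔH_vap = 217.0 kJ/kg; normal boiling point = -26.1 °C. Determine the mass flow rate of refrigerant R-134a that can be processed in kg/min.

Δh = 1.42×(-26.1−-50.5) + 217.0 + 0.850×(32.3−-26.1) = 301.29 kJ/kg
Q = 1150 kJ/s = 1150 kJ/s = 69000 kJ/min
ṁ = Q/Δh = 69000 / 301.29 = 229.02 kg/min

ṁ = 229 kg/min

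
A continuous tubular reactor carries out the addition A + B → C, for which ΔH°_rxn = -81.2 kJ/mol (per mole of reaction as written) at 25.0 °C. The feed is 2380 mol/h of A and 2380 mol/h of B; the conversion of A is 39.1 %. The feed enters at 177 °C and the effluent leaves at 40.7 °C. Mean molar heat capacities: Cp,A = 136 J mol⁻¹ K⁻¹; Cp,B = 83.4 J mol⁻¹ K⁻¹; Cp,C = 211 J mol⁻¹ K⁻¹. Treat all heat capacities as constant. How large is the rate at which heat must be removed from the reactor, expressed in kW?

Extent of reaction ξ = 0.391 × 2380 = 930.58 mol/h
Reaction term: ξ·ΔH°_rxn = 930.58 × -81.2 = -75563 kJ/h
Sensible, feed 177→25 °C: -79370 kJ/h
Outlet flows (mol/h): A 1449.4, B 1449.4, C 930.58
Sensible, products 25→40.7 °C: 8075.4 kJ/h
Q = ΔH = -146860 kJ/h = -40.794 kW
Heat removed = 40.794 kW

Q_out = 40.8 kW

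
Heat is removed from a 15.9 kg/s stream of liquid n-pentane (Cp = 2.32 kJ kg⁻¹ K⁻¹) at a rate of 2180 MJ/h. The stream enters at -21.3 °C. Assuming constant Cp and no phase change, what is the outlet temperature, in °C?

T_out = -37.7 °C

Q = 2180 MJ/h = 605.56 kJ/s
ΔT = Q/(ṁ·Cp) = 605.56/(15.9×2.32) = 16.416 K
T_out = -21.3 − 16.416 = -37.716 °C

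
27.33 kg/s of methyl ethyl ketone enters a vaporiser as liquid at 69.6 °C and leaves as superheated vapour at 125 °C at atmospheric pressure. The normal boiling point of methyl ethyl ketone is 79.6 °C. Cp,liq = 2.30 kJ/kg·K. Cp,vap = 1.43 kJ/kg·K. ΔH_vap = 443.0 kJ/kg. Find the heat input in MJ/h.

liquid 69.6→79.6 °C: 23 kJ/kg
vaporisation at 79.6 °C: 443 kJ/kg
vapour 79.6→125 °C: 64.922 kJ/kg
Δh = 23 + 443 + 64.922 = 530.92 kJ/kg
Q = ṁ·Δh = 27.33 kg/s × 530.92 kJ/kg = 14510 kJ/s
|Q| = 14510 kW = 52236 MJ/h

Q = 52200 MJ/h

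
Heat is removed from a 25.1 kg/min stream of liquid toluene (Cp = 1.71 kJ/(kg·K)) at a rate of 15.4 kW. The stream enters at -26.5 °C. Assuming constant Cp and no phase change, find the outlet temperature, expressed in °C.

Q = 15.4 kW = 924 kJ/min
ΔT = Q/(ṁ·Cp) = 924/(25.1×1.71) = 21.528 K
T_out = -26.5 − 21.528 = -48.028 °C

T_out = -48.0 °C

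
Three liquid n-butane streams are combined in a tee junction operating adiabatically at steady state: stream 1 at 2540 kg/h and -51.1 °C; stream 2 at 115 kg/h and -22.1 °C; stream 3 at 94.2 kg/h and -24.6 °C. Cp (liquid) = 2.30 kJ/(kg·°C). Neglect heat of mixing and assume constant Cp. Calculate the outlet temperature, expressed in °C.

T_out = -49.0 °C

No heat crosses the boundary, so H_out = H_in.
Σ ṁᵢCp,ᵢTᵢ = 2540×2.30×-51.1 + 115×2.30×-22.1 + 94.2×2.30×-24.6 = -309700
Σ ṁᵢCp,ᵢ = 2540×2.30 + 115×2.30 + 94.2×2.30 = 6323.2
T_out = -309700 / 6323.2 = -48.979 °C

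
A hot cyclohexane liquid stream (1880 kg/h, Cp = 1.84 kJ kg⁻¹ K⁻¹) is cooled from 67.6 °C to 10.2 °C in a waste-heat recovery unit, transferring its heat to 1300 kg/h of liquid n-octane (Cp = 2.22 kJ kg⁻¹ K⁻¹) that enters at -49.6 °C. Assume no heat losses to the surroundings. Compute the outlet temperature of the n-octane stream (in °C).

Heat released by hot stream: Q = 1880 × 1.84 × (67.6 − 10.2) = 198560 kJ/h
Energy balance on cold side (adiabatic exchanger): Q = ṁ_c·Cp_c·(T_c,out − T_c,in)
T_c,out = -49.6 + 198560/(1300 × 2.22) = 19.2 °C

T_c,out = 19.2 °C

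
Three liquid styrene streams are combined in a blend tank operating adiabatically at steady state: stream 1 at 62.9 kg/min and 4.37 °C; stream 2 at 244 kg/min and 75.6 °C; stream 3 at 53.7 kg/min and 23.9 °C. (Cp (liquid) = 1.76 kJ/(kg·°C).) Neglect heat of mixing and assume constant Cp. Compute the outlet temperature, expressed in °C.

T_out = 55.5 °C

Energy balance with Q = 0: Σ ṁᵢCp,ᵢ(T_out − Tᵢ) = 0
T_out = Σ ṁᵢCp,ᵢTᵢ / Σ ṁᵢCp,ᵢ
      = 35208 / 634.66 = 55.476 °C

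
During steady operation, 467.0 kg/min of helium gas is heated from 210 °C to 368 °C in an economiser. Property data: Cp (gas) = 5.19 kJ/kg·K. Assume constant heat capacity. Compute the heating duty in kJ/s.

Q = ṁ·Cp·ΔT = 467.0 × 5.19 × (368 − 210) = 382950 kJ/min
Converting: 382950 / 60 s = 6382.5 kW

Q = 6380 kJ/s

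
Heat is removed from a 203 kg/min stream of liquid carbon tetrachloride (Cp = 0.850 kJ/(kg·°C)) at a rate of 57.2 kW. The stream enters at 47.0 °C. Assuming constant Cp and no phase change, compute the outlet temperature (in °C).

T_out = 27.1 °C

Q = 57.2 kW = 3432 kJ/min
ΔT = Q/(ṁ·Cp) = 3432/(203×0.850) = 19.89 K
T_out = 47.0 − 19.89 = 27.11 °C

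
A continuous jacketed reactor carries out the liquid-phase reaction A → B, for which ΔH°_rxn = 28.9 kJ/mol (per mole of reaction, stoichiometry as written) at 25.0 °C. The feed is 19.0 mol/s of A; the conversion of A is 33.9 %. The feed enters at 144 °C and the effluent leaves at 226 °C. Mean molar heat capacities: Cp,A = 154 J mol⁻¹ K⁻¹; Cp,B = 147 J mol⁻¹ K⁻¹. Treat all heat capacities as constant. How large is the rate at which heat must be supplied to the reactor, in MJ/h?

Q_in = 1500 MJ/h

Extent of reaction ξ = 0.339 × 19.0 = 6.441 mol/s
Reaction term: ξ·ΔH°_rxn = 6.441 × 28.9 = 186.14 kJ/s
Sensible, feed 144→25 °C: -348.19 kJ/s
Outlet flows (mol/s): A 12.559, B 6.441
Sensible, products 25→226 °C: 579.06 kJ/s
Q = ΔH = 417.01 kJ/s = 417.01 kW
Heat supplied = 1501.3 MJ/h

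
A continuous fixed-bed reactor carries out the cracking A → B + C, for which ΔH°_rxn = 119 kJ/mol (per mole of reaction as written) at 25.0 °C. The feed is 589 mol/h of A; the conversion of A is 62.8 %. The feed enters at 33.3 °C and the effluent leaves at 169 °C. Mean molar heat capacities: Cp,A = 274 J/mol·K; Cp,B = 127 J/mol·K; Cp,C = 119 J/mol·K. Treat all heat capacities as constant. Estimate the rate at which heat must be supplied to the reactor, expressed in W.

Extent of reaction ξ = 0.628 × 589 = 369.89 mol/h
Reaction term: ξ·ΔH°_rxn = 369.89 × 119 = 44017 kJ/h
Sensible, feed 33.3→25 °C: -1339.5 kJ/h
Outlet flows (mol/h): A 219.11, B 369.89, C 369.89
Sensible, products 25→169 °C: 21748 kJ/h
Q = ΔH = 64426 kJ/h = 17.896 kW
Heat supplied = 17896 W

Q_in = 17900 W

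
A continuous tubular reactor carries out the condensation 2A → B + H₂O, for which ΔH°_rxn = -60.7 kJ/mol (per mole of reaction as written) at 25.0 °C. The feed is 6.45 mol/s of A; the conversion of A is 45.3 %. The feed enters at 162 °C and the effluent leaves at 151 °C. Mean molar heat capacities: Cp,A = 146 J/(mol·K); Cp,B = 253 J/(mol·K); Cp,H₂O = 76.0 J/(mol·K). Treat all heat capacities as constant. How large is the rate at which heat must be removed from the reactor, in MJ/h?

Extent of reaction ξ = 0.453 × 6.45 / 2 = 1.4609 mol/s
Reaction term: ξ·ΔH°_rxn = 1.4609 × -60.7 = -88.678 kJ/s
Sensible, feed 162→25 °C: -129.01 kJ/s
Outlet flows (mol/s): A 3.5282, B 1.4609, H₂O 1.4609
Sensible, products 25→151 °C: 125.47 kJ/s
Q = ΔH = -92.226 kJ/s = -92.226 kW
Heat removed = 332.01 MJ/h

Q_out = 332 MJ/h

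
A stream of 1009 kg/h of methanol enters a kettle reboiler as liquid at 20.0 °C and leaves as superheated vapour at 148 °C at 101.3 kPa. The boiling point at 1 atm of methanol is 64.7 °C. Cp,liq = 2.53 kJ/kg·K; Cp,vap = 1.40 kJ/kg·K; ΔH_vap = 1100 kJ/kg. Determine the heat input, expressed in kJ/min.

liquid 20.0→64.7 °C: 113.09 kJ/kg
vaporisation at 64.7 °C: 1100 kJ/kg
vapour 64.7→148 °C: 116.62 kJ/kg
Δh = 113.09 + 1100 + 116.62 = 1329.7 kJ/kg
Q = ṁ·Δh = 1009 kg/h × 1329.7 kJ/kg = 1.3417e+06 kJ/h
|Q| = 372.69 kW = 22361 kJ/min

Q = 22400 kJ/min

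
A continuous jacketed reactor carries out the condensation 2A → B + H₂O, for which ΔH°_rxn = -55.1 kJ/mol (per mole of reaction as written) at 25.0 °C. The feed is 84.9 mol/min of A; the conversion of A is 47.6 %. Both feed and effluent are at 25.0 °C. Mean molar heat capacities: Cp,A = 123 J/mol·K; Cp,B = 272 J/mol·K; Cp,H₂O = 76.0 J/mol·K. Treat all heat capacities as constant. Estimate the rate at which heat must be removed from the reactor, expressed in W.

Extent of reaction ξ = 0.476 × 84.9 / 2 = 20.206 mol/min
Reaction term: ξ·ΔH°_rxn = 20.206 × -55.1 = -1113.4 kJ/min
Q = ΔH = -1113.4 kJ/min = -18.556 kW
Heat removed = 18556 W

Q_out = 18600 W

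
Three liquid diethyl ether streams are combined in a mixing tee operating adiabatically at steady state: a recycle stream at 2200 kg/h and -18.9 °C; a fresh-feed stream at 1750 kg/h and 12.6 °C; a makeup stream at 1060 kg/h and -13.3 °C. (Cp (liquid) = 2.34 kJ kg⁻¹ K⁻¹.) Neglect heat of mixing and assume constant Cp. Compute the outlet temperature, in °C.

Adiabatic, steady state ⇒ Σ ṁᵢCp,ᵢ(T_out − Tᵢ) = 0
Σ ṁᵢCp,ᵢTᵢ = 2200×2.34×-18.9 + 1750×2.34×12.6 + 1060×2.34×-13.3 = -78690
Σ ṁᵢCp,ᵢ = 2200×2.34 + 1750×2.34 + 1060×2.34 = 11723
T_out = -78690 / 11723 = -6.7122 °C

T_out = -6.71 °C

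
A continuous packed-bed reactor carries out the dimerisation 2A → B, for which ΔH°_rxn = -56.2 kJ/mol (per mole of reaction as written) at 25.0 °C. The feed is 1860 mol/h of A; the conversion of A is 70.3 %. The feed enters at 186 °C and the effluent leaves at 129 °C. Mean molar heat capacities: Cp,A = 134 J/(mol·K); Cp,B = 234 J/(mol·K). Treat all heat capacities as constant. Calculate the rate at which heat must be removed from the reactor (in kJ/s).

Q_out = 14.8 kJ/s

Extent of reaction ξ = 0.703 × 1860 / 2 = 653.79 mol/h
Reaction term: ξ·ΔH°_rxn = 653.79 × -56.2 = -36743 kJ/h
Sensible, feed 186→25 °C: -40128 kJ/h
Outlet flows (mol/h): A 552.42, B 653.79
Sensible, products 25→129 °C: 23609 kJ/h
Q = ΔH = -53261 kJ/h = -14.795 kW
Heat removed = 14.795 kJ/s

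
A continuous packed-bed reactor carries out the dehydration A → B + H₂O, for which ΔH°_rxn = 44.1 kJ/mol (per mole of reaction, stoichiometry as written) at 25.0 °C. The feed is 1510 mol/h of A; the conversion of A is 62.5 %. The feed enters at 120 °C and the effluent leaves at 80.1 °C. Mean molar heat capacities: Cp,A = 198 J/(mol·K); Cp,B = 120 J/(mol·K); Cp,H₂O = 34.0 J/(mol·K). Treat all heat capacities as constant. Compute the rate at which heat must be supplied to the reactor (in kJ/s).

Q_in = 7.61 kJ/s

Extent of reaction ξ = 0.625 × 1510 = 943.75 mol/h
Reaction term: ξ·ΔH°_rxn = 943.75 × 44.1 = 41619 kJ/h
Sensible, feed 120→25 °C: -28403 kJ/h
Outlet flows (mol/h): A 566.25, B 943.75, H₂O 943.75
Sensible, products 25→80.1 °C: 14186 kJ/h
Q = ΔH = 27402 kJ/h = 7.6117 kW
Heat supplied = 7.6117 kJ/s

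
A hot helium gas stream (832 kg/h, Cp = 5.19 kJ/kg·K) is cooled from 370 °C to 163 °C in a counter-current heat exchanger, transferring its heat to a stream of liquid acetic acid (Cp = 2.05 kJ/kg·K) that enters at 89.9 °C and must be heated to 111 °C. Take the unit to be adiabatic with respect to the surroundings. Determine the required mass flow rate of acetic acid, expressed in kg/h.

ṁ_c = 20700 kg/h

Heat released by hot stream: Q = 832 × 5.19 × (370 − 163) = 893840 kJ/h
Energy balance on cold side (adiabatic exchanger): Q = ṁ_c·Cp_c·(T_c,out − T_c,in)
ṁ_c = 893840 / [2.05 × (111 − 89.9)] = 20664 kg/h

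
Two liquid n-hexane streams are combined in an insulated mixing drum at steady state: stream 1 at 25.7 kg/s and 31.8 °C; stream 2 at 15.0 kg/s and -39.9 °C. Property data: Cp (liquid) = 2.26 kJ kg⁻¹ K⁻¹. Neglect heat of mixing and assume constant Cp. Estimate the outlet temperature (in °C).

T_out = 5.37 °C

Energy balance with Q = 0: Σ ṁᵢCp,ᵢ(T_out − Tᵢ) = 0
T_out = Σ ṁᵢCp,ᵢTᵢ / Σ ṁᵢCp,ᵢ
      = 494.4 / 91.982 = 5.3749 °C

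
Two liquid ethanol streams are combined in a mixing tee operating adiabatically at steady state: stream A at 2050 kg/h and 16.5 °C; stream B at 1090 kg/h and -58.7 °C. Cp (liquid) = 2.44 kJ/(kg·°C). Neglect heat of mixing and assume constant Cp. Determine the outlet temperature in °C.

Energy balance with Q = 0: Σ ṁᵢCp,ᵢ(T_out − Tᵢ) = 0
Σ ṁᵢCp,ᵢTᵢ = 2050×2.44×16.5 + 1090×2.44×-58.7 = -73586
Σ ṁᵢCp,ᵢ = 2050×2.44 + 1090×2.44 = 7661.6
T_out = -73586 / 7661.6 = -9.6045 °C

T_out = -9.60 °C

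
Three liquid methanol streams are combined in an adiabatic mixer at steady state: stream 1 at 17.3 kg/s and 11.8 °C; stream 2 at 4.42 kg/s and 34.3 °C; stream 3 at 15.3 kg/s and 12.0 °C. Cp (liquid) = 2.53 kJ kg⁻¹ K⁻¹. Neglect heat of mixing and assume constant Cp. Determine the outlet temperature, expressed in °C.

T_out = 14.6 °C

No heat crosses the boundary, so H_out = H_in.
Σ ṁᵢCp,ᵢTᵢ = 17.3×2.53×11.8 + 4.42×2.53×34.3 + 15.3×2.53×12.0 = 1364.5
Σ ṁᵢCp,ᵢ = 17.3×2.53 + 4.42×2.53 + 15.3×2.53 = 93.661
T_out = 1364.5 / 93.661 = 14.569 °C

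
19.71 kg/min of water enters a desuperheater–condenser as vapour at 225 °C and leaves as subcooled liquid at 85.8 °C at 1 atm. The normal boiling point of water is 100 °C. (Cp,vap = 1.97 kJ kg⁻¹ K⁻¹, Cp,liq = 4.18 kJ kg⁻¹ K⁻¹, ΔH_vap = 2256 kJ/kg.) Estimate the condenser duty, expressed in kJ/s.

vapour 225→100 °C: -246.25 kJ/kg
condensation at 100 °C: -2256 kJ/kg
liquid 100→85.8 °C: -59.356 kJ/kg
Δh = -246.25 + -2256 + -59.356 = -2561.6 kJ/kg
Q = ṁ·Δh = 19.71 kg/min × -2561.6 kJ/kg = -50489 kJ/min
|Q| = 841.49 kW

Q_c = 841 kJ/s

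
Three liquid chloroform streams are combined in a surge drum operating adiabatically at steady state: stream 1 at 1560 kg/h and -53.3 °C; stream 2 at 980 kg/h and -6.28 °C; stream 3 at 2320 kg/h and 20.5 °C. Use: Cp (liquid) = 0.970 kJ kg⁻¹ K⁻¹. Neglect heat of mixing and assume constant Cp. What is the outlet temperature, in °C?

No heat crosses the boundary, so H_out = H_in.
Σ ṁᵢCp,ᵢTᵢ = 1560×0.970×-53.3 + 980×0.970×-6.28 + 2320×0.970×20.5 = -40490
Σ ṁᵢCp,ᵢ = 1560×0.970 + 980×0.970 + 2320×0.970 = 4714.2
T_out = -40490 / 4714.2 = -8.589 °C

T_out = -8.59 °C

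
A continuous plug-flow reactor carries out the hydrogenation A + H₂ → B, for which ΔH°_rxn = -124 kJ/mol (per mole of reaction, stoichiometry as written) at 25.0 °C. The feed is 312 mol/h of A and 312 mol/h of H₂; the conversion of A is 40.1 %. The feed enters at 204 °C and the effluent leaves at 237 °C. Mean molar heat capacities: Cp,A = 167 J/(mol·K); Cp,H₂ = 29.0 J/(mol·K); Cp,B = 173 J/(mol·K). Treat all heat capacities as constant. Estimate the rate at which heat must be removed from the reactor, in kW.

Extent of reaction ξ = 0.401 × 312 = 125.11 mol/h
Reaction term: ξ·ΔH°_rxn = 125.11 × -124 = -15514 kJ/h
Sensible, feed 204→25 °C: -10946 kJ/h
Outlet flows (mol/h): A 186.89, H₂ 186.89, B 125.11
Sensible, products 25→237 °C: 12354 kJ/h
Q = ΔH = -14106 kJ/h = -3.9183 kW
Heat removed = 3.9183 kW

Q_out = 3.92 kW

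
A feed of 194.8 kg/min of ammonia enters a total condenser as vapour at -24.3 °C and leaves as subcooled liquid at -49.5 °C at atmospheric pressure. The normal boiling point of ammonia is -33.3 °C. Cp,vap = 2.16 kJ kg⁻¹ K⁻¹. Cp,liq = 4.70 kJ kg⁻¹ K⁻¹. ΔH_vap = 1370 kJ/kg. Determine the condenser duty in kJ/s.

vapour -24.3→-33.3 °C: -19.44 kJ/kg
condensation at -33.3 °C: -1370 kJ/kg
liquid -33.3→-49.5 °C: -76.14 kJ/kg
Δh = -19.44 + -1370 + -76.14 = -1465.6 kJ/kg
Q = ṁ·Δh = 194.8 kg/min × -1465.6 kJ/kg = -285490 kJ/min
|Q| = 4758.2 kW

Q_c = 4760 kJ/s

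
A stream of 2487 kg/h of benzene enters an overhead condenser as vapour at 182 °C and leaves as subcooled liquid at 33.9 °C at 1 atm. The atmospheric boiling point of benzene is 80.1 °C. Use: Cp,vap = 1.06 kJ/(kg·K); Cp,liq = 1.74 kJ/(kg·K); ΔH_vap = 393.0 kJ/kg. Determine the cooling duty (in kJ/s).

Q_c = 402 kJ/s

vapour 182→80.1 °C: -108.01 kJ/kg
condensation at 80.1 °C: -393 kJ/kg
liquid 80.1→33.9 °C: -80.388 kJ/kg
Δh = -108.01 + -393 + -80.388 = -581.4 kJ/kg
Q = ṁ·Δh = 2487 kg/h × -581.4 kJ/kg = -1.4459e+06 kJ/h
|Q| = 401.65 kW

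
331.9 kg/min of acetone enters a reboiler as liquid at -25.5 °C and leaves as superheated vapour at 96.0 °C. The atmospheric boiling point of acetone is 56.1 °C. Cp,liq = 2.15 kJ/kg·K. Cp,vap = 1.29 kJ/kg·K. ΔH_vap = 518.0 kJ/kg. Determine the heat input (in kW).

liquid -25.5→56.1 °C: 175.44 kJ/kg
vaporisation at 56.1 °C: 518 kJ/kg
vapour 56.1→96.0 °C: 51.471 kJ/kg
Δh = 175.44 + 518 + 51.471 = 744.91 kJ/kg
Q = ṁ·Δh = 331.9 kg/min × 744.91 kJ/kg = 247240 kJ/min
|Q| = 4120.6 kW

Q = 4120 kW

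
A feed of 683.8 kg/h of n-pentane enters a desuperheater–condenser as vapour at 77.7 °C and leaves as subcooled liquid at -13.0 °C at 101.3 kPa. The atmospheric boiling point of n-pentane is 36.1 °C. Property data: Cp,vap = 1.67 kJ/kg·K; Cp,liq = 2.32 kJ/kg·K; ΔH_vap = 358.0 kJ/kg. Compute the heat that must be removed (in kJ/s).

Q_c = 103 kJ/s

vapour 77.7→36.1 °C: -69.472 kJ/kg
condensation at 36.1 °C: -358 kJ/kg
liquid 36.1→-13.0 °C: -113.91 kJ/kg
Δh = -69.472 + -358 + -113.91 = -541.38 kJ/kg
Q = ṁ·Δh = 683.8 kg/h × -541.38 kJ/kg = -370200 kJ/h
|Q| = 102.83 kW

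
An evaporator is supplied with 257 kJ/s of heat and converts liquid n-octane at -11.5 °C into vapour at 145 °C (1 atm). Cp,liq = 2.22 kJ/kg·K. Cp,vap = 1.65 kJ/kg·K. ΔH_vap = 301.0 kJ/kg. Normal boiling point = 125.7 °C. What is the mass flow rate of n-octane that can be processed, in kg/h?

ṁ = 1450 kg/h

Δh = 2.22×(125.7−-11.5) + 301.0 + 1.65×(145−125.7) = 637.43 kJ/kg
Q = 257 kJ/s = 257 kJ/s = 925200 kJ/h
ṁ = Q/Δh = 925200 / 637.43 = 1451.5 kg/h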